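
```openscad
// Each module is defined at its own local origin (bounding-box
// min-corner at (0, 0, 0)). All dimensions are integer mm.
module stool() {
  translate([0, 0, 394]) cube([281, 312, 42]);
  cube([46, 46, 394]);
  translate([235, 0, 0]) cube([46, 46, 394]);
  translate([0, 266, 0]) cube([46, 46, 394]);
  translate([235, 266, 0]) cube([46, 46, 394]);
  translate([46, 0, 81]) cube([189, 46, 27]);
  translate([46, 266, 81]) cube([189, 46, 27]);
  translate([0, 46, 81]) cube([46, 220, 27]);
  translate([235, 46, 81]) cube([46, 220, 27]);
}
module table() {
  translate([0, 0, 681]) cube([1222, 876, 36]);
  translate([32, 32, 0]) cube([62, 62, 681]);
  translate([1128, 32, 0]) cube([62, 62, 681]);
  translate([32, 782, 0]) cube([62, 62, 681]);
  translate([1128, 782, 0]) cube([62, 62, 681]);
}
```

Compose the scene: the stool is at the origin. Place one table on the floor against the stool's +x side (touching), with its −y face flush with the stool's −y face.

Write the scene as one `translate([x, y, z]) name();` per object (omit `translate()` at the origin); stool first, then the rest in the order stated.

stool();
translate([281, 0, 0]) table();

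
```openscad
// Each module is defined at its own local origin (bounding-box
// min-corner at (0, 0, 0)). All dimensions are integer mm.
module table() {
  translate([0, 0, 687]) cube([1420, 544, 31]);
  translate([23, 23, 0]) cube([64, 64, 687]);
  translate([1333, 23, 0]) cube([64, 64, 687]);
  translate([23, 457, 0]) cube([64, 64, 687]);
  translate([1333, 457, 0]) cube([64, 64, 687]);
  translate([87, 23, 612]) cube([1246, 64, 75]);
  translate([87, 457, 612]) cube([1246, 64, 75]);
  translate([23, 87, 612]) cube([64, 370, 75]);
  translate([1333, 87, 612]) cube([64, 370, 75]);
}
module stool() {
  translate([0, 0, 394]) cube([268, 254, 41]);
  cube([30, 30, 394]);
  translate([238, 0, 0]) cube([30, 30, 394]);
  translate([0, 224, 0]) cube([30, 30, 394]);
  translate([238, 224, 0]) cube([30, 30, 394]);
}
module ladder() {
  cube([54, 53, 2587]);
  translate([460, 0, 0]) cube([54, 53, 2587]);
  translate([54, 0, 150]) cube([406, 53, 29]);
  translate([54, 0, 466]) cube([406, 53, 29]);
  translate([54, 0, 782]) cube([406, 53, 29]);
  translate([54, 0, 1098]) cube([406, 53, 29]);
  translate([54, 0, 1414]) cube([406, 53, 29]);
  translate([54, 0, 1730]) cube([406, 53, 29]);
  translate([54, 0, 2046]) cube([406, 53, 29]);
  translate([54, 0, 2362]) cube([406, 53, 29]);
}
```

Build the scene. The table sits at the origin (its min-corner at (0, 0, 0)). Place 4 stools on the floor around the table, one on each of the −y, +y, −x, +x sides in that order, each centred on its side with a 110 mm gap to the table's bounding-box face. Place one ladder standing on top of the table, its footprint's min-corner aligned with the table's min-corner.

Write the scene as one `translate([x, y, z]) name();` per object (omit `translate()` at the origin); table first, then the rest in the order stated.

table();
translate([576, -364, 0]) stool();
translate([576, 654, 0]) stool();
translate([-378, 145, 0]) stool();
translate([1530, 145, 0]) stool();
translate([0, 0, 718]) ladder();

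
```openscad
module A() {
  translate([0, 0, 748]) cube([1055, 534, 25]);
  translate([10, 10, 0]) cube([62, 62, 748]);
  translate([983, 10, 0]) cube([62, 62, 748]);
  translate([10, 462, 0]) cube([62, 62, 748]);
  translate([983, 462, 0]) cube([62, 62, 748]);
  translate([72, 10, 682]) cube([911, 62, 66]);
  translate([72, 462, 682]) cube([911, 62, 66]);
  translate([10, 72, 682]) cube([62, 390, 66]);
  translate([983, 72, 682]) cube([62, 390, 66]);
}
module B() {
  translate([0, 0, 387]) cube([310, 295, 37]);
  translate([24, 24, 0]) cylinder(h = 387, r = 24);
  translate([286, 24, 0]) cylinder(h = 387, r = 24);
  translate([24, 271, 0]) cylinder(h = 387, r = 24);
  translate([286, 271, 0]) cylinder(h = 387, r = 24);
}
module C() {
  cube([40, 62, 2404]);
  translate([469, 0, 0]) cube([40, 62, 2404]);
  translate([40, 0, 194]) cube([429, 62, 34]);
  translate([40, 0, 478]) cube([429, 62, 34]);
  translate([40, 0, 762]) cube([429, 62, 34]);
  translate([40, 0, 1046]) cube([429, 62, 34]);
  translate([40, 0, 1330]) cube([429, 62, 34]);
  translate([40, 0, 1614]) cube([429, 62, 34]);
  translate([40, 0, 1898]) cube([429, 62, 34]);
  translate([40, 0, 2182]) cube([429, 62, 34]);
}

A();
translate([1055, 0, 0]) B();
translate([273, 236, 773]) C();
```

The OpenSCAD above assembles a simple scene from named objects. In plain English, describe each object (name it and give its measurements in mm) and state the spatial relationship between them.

A is a rectangular dining table. The top is 1055×534×25 mm with its upper surface at z = 773 mm. It stands on four 62×62 mm square legs, each inset 10 mm from the nearest pair of top edges, running from the floor to the underside of the top. Four apron rails, 62 mm thick and 66 mm tall, run between adjacent legs with their top edges flush with the underside of the top and their outer faces flush with the legs' outer faces.

B is a four-legged stool. The seat is a 310×295×37 mm slab whose top surface is at z = 424 mm; four round legs, each 48 mm in diameter, run from the floor (z = 0) to the underside of the seat, each leg's axis is inset half a diameter from the nearest pair of seat edges (so the leg's bounding box is flush with the corner).

C is a straight ladder. Two 40×62 mm vertical rails, 2404 mm tall, stand 509 mm apart (outside-to-outside) with their front faces coplanar on the −y side. 8 rungs, each 62 mm deep and 34 mm tall, span between the inner faces of the rails, front faces flush with the rails. The lowest rung's underside is at z = 194 mm and rungs are spaced 284 mm apart (underside to underside).

The stool is against the table's +x side, with their −y faces flush. The ladder is on top of the table, centred.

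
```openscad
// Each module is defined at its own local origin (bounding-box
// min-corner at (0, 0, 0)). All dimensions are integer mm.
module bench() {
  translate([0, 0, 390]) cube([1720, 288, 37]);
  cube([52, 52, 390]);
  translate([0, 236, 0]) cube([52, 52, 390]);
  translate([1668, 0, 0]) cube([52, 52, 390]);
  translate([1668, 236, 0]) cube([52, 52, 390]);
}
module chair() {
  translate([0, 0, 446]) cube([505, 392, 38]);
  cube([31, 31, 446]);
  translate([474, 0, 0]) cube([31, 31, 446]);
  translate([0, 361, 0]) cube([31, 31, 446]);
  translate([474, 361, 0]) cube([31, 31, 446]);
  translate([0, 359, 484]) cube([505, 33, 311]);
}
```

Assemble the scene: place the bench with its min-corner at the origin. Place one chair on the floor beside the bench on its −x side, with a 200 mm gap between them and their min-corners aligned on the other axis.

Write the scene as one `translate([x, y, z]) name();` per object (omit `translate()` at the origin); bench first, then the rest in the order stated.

bench();
translate([-705, 0, 0]) chair();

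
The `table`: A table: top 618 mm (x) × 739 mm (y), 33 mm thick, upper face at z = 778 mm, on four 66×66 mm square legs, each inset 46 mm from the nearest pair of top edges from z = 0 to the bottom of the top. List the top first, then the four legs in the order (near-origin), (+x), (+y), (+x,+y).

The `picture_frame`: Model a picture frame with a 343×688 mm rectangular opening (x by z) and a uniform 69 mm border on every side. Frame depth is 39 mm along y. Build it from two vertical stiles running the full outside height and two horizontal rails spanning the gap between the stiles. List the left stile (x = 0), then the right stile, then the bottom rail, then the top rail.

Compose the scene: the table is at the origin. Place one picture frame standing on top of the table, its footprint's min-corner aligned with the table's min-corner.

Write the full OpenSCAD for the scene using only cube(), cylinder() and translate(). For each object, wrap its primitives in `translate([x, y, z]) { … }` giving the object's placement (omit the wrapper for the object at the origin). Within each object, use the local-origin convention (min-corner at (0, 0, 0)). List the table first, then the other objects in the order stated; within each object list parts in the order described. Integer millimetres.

translate([0, 0, 745]) cube([618, 739, 33]);
translate([46, 46, 0]) cube([66, 66, 745]);
translate([506, 46, 0]) cube([66, 66, 745]);
translate([46, 627, 0]) cube([66, 66, 745]);
translate([506, 627, 0]) cube([66, 66, 745]);
translate([0, 0, 778]) {
  cube([69, 39, 826]);
  translate([412, 0, 0]) cube([69, 39, 826]);
  translate([69, 0, 0]) cube([343, 39, 69]);
  translate([69, 0, 757]) cube([343, 39, 69]);
}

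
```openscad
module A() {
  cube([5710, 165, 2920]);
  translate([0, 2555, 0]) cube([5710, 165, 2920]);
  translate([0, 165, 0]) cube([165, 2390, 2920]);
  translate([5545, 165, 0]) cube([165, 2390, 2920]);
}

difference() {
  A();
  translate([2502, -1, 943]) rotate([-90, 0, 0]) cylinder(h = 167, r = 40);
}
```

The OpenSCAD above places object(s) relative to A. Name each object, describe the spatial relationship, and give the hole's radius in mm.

The subtracted cylinder has r = 40 mm.

A is a house frame. The house frame has a circular hole through its front wall. The hole's radius is 40 mm.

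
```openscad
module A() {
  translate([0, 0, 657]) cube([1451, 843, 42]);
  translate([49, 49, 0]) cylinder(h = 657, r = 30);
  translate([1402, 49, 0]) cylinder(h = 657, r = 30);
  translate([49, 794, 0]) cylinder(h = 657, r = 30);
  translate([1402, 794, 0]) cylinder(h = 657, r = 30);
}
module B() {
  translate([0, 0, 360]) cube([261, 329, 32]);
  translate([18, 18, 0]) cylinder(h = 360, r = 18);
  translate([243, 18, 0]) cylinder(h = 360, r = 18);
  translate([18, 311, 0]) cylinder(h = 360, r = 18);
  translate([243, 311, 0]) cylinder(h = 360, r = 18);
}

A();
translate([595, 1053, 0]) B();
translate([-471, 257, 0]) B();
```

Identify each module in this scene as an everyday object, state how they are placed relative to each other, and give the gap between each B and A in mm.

A is a table. B is a stool. Two stools sit around the table at the +y, −x sides. The gap between each stool and the table is 210 mm.

Each stool's nearest face is 210 mm from the table's bounding box.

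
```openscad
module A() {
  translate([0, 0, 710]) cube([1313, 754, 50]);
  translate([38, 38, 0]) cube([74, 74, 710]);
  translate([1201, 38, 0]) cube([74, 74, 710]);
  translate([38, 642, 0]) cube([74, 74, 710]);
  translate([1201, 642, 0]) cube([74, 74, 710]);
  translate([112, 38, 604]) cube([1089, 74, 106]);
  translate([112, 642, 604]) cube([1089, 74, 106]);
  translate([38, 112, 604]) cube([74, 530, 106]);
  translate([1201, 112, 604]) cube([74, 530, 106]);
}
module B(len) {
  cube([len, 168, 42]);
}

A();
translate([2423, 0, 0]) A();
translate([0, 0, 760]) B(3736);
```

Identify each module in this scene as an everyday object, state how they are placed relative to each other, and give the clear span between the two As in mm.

A is a table. B is a beam. A beam spans the tops of two tables. The clear span between the two tables is 1110 mm.

Second table starts at x = 2423; first ends at x = 1313; clear span = 2423 − 1313 = 1110 mm.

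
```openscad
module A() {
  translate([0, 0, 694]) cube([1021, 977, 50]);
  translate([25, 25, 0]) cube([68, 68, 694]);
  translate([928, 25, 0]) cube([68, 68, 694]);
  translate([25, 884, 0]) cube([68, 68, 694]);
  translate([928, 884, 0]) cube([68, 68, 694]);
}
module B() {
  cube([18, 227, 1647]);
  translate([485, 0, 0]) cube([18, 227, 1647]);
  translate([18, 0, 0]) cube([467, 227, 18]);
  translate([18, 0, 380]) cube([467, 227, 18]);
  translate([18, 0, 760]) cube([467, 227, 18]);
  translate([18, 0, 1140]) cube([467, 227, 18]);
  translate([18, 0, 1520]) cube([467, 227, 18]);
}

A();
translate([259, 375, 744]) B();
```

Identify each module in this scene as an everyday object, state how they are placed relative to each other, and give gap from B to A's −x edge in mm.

A is a table. B is a bookshelf. The bookshelf is on top of the table, centred. The gap from the bookshelf to the table's −x edge is 259 mm.

The bookshelf's min-x is at 259; the table's min-x is 0; gap = 259 mm.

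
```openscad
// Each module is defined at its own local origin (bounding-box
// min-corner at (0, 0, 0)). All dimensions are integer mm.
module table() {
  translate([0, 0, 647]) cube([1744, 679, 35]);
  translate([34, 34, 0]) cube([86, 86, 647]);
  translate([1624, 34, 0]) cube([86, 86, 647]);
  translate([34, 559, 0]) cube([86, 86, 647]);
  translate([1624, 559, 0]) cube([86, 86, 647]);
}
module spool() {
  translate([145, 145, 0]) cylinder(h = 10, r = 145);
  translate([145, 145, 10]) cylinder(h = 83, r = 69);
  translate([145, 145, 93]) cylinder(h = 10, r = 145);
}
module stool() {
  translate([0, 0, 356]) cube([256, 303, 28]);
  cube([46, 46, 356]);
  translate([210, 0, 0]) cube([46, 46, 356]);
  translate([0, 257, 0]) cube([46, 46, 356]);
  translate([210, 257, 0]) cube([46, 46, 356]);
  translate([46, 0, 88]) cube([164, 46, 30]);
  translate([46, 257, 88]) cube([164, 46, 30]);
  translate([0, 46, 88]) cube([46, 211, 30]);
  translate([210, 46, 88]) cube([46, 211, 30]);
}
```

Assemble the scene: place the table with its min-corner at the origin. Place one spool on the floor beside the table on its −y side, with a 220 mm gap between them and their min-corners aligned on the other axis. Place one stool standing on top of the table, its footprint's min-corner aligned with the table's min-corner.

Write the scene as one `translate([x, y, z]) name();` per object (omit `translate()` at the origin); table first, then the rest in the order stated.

table();
translate([0, -510, 0]) spool();
translate([0, 0, 682]) stool();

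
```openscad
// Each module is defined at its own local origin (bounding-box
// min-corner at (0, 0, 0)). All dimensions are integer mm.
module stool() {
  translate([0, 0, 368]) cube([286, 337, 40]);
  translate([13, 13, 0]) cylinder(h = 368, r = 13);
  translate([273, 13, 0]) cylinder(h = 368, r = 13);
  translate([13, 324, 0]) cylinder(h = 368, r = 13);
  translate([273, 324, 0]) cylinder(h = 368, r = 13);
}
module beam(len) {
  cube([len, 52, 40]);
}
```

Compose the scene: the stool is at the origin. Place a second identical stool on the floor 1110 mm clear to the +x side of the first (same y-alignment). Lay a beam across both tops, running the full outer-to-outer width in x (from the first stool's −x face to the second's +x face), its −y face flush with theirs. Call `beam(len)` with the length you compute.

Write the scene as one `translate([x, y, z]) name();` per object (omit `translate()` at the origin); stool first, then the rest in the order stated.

stool();
translate([1396, 0, 0]) stool();
translate([0, 0, 408]) beam(1682);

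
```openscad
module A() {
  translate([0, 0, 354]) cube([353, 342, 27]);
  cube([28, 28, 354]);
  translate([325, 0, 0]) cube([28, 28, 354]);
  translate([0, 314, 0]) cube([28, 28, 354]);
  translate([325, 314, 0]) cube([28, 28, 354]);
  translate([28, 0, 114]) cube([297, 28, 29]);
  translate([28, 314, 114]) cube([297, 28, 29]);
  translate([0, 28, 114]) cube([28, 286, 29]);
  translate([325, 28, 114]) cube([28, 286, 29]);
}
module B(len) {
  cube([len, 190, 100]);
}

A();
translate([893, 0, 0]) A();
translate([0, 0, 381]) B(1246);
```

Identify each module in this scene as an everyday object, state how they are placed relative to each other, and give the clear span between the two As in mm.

Second stool starts at x = 893; first ends at x = 353; clear span = 893 − 353 = 540 mm.

A is a stool. B is a beam. A beam spans the tops of two stools. The clear span between the two stools is 540 mm.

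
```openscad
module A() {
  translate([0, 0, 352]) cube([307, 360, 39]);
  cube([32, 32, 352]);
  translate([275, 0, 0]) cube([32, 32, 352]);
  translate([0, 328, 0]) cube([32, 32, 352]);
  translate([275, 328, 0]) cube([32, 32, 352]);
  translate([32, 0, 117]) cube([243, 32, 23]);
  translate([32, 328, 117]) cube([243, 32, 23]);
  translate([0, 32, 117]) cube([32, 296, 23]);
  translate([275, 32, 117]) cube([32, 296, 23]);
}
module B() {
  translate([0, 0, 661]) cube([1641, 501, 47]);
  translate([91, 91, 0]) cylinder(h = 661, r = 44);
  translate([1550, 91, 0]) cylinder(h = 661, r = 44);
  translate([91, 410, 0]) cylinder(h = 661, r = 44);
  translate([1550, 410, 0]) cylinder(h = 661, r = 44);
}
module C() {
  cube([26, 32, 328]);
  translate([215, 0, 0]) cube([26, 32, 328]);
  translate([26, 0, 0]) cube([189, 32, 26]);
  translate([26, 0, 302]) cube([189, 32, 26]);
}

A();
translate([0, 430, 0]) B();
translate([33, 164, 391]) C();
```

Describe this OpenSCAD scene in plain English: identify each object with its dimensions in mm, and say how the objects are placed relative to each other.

A is a four-legged stool. The seat is 307×360 mm, 39 mm thick, top at z = 391 mm. It stands on four square legs, each 32×32 mm in cross-section, from z = 0 to the seat underside, each flush with a corner of the seat. Four stretchers, 32 mm wide and 23 mm tall, connect adjacent legs with their undersides at z = 117 mm, each running between the inner faces of the legs it joins and aligned with the legs' outer faces on the other axis.

B is a rectangular dining table. The top is 1641×501×47 mm with its upper surface at z = 708 mm. It stands on four round legs of 88 mm diameter, each leg's bounding box inset 47 mm from the nearest pair of top edges, running from the floor to the underside of the top.

C is a picture frame with a 189×276 mm rectangular opening (x by z) and a uniform 26 mm border on every side. Frame depth is 32 mm along y. It is built from two vertical stiles running the full outside height and two horizontal rails spanning the gap between the stiles.

The table is on the floor beside the stool on its +y side. The picture frame is on top of the stool, centred.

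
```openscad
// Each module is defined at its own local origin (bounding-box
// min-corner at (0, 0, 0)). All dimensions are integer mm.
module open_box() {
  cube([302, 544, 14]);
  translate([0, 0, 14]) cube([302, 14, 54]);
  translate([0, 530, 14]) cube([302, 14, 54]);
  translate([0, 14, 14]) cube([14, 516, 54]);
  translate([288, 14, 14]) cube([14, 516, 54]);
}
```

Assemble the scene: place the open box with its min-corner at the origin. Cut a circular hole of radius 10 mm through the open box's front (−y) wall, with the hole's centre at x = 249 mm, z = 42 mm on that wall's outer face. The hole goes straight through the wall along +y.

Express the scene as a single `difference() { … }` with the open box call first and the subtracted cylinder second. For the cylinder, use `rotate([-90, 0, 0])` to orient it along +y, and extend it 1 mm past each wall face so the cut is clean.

difference() {
  open_box();
  translate([249, -1, 42]) rotate([-90, 0, 0]) cylinder(h = 16, r = 10);
}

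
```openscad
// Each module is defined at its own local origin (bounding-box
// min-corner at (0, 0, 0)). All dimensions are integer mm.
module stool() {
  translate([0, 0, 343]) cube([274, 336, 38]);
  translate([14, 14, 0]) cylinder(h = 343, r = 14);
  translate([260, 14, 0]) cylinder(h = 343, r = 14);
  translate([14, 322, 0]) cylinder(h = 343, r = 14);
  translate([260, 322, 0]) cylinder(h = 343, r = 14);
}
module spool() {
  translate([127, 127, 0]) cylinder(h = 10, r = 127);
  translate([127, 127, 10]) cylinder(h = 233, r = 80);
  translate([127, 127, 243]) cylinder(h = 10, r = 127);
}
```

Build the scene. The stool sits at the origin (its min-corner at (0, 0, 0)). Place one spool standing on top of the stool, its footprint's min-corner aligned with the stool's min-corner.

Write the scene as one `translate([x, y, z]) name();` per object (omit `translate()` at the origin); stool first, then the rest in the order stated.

stool();
translate([0, 0, 381]) spool();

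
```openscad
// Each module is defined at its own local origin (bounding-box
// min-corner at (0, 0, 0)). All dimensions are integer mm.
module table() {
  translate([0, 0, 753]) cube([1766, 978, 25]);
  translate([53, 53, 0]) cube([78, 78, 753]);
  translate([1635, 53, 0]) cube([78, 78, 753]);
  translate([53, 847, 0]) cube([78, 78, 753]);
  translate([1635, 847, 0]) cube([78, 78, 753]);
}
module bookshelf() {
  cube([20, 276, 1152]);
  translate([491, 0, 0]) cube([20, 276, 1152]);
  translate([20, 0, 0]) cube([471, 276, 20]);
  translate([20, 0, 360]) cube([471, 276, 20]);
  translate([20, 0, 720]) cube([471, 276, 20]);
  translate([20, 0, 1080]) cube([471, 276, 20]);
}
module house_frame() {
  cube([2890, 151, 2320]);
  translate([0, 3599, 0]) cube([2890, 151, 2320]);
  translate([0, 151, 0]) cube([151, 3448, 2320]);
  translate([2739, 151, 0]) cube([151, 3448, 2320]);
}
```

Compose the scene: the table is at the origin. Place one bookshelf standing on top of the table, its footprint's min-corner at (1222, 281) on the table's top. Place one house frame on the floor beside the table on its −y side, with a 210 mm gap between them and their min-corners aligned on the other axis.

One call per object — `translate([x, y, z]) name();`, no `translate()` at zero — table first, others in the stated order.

table();
translate([1222, 281, 778]) bookshelf();
translate([0, -3960, 0]) house_frame();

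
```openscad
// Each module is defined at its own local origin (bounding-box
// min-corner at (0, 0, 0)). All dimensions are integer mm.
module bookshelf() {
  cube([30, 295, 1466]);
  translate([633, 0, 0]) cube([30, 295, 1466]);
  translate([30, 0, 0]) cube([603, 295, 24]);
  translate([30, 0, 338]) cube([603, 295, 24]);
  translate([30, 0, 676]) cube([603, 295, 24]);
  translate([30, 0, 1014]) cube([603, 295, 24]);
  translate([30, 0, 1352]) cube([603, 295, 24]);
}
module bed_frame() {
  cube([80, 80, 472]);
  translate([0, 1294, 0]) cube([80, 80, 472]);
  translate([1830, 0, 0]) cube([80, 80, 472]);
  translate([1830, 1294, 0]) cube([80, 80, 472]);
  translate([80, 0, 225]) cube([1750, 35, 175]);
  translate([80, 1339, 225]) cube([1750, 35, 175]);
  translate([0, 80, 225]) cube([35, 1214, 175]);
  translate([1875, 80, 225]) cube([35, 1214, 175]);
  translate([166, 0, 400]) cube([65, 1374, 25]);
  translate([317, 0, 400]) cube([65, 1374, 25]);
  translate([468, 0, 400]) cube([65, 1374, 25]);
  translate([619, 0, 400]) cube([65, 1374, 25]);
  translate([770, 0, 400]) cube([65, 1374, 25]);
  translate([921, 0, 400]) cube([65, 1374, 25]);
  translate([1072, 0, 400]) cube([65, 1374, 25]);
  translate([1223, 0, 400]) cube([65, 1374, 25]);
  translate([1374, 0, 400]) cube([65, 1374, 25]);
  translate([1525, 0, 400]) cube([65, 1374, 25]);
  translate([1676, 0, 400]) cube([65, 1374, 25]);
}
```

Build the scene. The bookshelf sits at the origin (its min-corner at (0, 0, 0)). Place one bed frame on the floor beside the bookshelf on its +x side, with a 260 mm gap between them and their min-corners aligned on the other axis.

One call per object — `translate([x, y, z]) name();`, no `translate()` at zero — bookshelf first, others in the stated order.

bookshelf();
translate([923, 0, 0]) bed_frame();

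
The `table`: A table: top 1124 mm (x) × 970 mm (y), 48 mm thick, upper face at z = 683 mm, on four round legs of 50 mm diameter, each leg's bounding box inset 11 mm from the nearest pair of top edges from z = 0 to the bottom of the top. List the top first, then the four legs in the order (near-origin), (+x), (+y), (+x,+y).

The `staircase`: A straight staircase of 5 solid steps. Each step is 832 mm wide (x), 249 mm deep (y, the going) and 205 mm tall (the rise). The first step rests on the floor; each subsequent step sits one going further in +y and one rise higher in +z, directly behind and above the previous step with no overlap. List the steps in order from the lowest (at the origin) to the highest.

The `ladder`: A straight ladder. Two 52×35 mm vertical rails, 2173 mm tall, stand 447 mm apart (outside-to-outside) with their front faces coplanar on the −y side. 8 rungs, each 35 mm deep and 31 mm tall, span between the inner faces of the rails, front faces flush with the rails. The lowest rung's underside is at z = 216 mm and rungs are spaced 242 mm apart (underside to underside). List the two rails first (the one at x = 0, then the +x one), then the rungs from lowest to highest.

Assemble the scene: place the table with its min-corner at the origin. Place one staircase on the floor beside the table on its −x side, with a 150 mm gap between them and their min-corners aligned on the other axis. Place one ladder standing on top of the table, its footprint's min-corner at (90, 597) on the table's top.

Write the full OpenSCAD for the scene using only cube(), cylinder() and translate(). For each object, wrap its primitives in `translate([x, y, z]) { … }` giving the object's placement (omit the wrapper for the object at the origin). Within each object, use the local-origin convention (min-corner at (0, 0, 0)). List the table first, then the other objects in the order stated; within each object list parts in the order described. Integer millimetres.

translate([0, 0, 635]) cube([1124, 970, 48]);
translate([36, 36, 0]) cylinder(h = 635, r = 25);
translate([1088, 36, 0]) cylinder(h = 635, r = 25);
translate([36, 934, 0]) cylinder(h = 635, r = 25);
translate([1088, 934, 0]) cylinder(h = 635, r = 25);
translate([-982, 0, 0]) {
  cube([832, 249, 205]);
  translate([0, 249, 205]) cube([832, 249, 205]);
  translate([0, 498, 410]) cube([832, 249, 205]);
  translate([0, 747, 615]) cube([832, 249, 205]);
  translate([0, 996, 820]) cube([832, 249, 205]);
}
translate([90, 597, 683]) {
  cube([52, 35, 2173]);
  translate([395, 0, 0]) cube([52, 35, 2173]);
  translate([52, 0, 216]) cube([343, 35, 31]);
  translate([52, 0, 458]) cube([343, 35, 31]);
  translate([52, 0, 700]) cube([343, 35, 31]);
  translate([52, 0, 942]) cube([343, 35, 31]);
  translate([52, 0, 1184]) cube([343, 35, 31]);
  translate([52, 0, 1426]) cube([343, 35, 31]);
  translate([52, 0, 1668]) cube([343, 35, 31]);
  translate([52, 0, 1910]) cube([343, 35, 31]);
}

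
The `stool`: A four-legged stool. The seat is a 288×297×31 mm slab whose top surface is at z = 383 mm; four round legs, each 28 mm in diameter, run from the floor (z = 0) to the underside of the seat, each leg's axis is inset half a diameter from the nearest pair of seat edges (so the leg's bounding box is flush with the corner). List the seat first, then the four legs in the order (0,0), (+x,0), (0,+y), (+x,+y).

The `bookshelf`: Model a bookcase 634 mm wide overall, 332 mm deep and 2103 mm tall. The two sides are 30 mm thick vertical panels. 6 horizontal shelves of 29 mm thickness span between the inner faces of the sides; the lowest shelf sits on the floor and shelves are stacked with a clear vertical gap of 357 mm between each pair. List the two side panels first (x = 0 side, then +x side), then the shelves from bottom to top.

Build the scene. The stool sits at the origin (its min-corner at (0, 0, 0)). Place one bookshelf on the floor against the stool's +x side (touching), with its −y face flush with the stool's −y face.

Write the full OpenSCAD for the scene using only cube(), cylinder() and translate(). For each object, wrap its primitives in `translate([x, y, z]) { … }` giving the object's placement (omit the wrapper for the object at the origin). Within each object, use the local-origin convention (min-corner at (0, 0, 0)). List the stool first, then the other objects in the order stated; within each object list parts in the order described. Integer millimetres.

translate([0, 0, 352]) cube([288, 297, 31]);
translate([14, 14, 0]) cylinder(h = 352, r = 14);
translate([274, 14, 0]) cylinder(h = 352, r = 14);
translate([14, 283, 0]) cylinder(h = 352, r = 14);
translate([274, 283, 0]) cylinder(h = 352, r = 14);
translate([288, 0, 0]) {
  cube([30, 332, 2103]);
  translate([604, 0, 0]) cube([30, 332, 2103]);
  translate([30, 0, 0]) cube([574, 332, 29]);
  translate([30, 0, 386]) cube([574, 332, 29]);
  translate([30, 0, 772]) cube([574, 332, 29]);
  translate([30, 0, 1158]) cube([574, 332, 29]);
  translate([30, 0, 1544]) cube([574, 332, 29]);
  translate([30, 0, 1930]) cube([574, 332, 29]);
}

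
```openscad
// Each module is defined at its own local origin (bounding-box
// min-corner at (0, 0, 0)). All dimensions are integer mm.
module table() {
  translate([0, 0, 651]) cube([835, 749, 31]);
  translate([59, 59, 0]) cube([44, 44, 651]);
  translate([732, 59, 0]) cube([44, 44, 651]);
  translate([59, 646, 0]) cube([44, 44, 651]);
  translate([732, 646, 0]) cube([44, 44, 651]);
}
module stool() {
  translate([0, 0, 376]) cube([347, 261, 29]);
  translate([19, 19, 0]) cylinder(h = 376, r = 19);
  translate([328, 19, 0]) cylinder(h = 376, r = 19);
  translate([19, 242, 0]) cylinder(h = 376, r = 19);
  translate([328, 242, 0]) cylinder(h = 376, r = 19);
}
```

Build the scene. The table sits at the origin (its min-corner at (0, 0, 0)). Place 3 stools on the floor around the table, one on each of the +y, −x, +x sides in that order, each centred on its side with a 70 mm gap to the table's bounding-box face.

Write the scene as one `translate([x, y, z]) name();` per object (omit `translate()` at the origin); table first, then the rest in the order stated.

table();
translate([244, 819, 0]) stool();
translate([-417, 244, 0]) stool();
translate([905, 244, 0]) stool();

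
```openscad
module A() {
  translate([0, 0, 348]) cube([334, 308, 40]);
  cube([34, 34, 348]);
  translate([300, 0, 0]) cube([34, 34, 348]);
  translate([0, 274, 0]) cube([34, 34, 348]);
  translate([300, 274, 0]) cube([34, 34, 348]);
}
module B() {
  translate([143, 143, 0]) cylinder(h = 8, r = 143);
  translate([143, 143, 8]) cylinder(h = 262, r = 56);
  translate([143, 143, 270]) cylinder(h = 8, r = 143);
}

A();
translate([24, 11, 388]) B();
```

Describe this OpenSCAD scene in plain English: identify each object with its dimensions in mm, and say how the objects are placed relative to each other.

A is a four-legged stool. The seat is a 334×308×40 mm slab whose top surface is at z = 388 mm; four square legs, each 34×34 mm in cross-section, run from the floor (z = 0) to the underside of the seat, each flush with a corner of the seat.

B is a spool: two coaxial disc flanges of radius 143 mm and thickness 8 mm, joined by a core cylinder of radius 56 mm and height 262 mm. The lower flange rests on z = 0 and the three cylinders share a vertical axis.

The spool is on top of the stool, centred.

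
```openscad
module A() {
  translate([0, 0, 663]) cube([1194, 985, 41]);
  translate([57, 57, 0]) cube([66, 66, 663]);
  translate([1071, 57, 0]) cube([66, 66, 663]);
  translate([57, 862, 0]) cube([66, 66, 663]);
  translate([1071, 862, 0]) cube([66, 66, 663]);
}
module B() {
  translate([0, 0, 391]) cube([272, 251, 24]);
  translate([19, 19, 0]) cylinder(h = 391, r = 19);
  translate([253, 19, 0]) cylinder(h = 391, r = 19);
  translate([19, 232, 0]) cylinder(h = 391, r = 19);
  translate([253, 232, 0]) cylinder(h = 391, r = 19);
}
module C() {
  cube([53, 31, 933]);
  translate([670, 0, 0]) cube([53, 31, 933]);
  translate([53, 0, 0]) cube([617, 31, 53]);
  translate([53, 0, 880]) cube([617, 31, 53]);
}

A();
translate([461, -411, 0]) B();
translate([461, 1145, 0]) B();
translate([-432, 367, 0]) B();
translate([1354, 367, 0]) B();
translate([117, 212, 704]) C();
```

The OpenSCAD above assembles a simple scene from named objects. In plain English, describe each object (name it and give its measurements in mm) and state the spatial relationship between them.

A is a table with a 1194×985 mm rectangular top, 41 mm thick, top surface at z = 704 mm, supported by four 66×66 mm square legs, each inset 57 mm from the nearest pair of top edges, running from the floor.

B is a four-legged stool. The seat is a 272×251×24 mm slab whose top surface is at z = 415 mm; four round legs, each 38 mm in diameter, run from the floor (z = 0) to the underside of the seat, each leg's axis is inset half a diameter from the nearest pair of seat edges (so the leg's bounding box is flush with the corner).

C is a rectangular picture frame lying in the x–z plane (depth along y). The opening is 617 mm wide (x) by 827 mm tall (z), surrounded by a border 53 mm wide on all four sides. The frame is 31 mm deep and is made of two full-height vertical stiles with two horizontal rails fitted between them.

Four stools sit around the table at the −y, +y, −x, +x sides. The picture frame is on top of the table.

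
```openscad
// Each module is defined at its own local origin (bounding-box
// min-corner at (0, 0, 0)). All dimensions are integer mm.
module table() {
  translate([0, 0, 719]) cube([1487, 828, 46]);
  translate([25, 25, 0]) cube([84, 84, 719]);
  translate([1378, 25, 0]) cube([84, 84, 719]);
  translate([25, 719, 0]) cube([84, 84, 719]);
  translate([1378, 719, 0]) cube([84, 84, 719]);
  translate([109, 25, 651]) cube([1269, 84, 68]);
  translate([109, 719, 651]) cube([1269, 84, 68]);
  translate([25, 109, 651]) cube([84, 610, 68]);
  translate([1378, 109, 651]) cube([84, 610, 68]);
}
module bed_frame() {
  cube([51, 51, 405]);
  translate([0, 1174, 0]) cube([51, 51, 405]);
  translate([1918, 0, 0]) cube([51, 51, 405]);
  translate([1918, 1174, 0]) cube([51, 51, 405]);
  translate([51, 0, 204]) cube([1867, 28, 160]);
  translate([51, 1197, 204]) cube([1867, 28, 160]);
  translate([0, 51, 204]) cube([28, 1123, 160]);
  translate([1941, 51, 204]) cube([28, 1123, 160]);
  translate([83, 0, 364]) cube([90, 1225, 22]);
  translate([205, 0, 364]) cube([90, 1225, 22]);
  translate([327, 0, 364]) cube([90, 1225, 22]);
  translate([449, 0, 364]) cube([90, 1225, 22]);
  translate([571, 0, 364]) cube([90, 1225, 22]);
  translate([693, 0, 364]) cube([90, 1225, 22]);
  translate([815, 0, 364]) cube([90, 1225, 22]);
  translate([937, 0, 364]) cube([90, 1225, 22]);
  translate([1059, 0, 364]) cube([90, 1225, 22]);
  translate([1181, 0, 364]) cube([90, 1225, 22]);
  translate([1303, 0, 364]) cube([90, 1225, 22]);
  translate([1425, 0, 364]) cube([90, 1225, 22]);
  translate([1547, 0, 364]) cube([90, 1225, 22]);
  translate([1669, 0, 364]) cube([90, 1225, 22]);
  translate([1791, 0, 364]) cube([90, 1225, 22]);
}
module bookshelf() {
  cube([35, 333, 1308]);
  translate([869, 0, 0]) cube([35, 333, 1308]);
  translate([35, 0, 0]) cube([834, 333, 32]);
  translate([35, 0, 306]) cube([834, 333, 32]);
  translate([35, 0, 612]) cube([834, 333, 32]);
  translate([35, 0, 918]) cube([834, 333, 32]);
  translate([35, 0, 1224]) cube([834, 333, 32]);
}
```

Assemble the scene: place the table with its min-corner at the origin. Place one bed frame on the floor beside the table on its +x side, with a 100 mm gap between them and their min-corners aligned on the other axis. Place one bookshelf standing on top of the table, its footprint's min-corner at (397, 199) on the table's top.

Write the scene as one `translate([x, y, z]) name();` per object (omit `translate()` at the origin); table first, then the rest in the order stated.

table();
translate([1587, 0, 0]) bed_frame();
translate([397, 199, 765]) bookshelf();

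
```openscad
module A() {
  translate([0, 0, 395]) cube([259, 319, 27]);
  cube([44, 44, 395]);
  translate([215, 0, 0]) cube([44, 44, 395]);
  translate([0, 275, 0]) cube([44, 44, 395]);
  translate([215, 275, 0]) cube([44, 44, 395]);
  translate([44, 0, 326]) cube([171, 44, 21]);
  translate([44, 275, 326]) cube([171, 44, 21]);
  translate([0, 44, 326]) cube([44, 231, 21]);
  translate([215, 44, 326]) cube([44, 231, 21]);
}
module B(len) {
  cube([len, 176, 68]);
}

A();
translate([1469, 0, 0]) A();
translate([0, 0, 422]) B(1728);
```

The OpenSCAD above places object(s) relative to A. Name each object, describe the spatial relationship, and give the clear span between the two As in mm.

Second stool starts at x = 1469; first ends at x = 259; clear span = 1469 − 259 = 1210 mm.

A is a stool. B is a beam. A beam spans the tops of two stools. The clear span between the two stools is 1210 mm.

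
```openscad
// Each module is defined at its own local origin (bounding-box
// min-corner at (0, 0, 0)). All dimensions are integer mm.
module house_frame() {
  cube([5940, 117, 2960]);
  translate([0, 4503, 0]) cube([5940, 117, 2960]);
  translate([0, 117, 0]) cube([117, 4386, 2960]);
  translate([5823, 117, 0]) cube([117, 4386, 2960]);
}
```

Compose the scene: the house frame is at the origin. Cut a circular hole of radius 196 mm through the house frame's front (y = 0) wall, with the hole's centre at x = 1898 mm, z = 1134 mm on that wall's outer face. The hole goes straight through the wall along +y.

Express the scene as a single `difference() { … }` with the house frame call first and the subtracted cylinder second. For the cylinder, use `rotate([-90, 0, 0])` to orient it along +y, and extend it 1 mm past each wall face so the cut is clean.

difference() {
  house_frame();
  translate([1898, -1, 1134]) rotate([-90, 0, 0]) cylinder(h = 119, r = 196);
}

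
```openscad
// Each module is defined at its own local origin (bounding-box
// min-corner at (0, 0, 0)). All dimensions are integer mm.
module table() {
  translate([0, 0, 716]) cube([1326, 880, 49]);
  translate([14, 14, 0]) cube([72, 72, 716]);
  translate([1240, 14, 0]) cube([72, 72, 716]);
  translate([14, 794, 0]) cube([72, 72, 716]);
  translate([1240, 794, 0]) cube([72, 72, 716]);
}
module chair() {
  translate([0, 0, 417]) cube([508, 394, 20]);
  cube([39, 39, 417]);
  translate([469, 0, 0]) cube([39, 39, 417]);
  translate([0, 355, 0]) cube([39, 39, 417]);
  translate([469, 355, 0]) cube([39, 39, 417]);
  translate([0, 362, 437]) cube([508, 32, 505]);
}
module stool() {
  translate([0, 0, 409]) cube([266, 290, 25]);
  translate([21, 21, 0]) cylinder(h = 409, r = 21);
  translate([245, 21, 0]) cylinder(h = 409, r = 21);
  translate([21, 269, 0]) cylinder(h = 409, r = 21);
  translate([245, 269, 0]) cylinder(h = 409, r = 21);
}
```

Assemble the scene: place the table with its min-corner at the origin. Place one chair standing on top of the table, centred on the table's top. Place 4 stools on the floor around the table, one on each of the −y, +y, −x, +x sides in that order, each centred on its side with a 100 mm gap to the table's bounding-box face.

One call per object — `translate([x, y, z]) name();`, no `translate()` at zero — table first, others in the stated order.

table();
translate([409, 243, 765]) chair();
translate([530, -390, 0]) stool();
translate([530, 980, 0]) stool();
translate([-366, 295, 0]) stool();
translate([1426, 295, 0]) stool();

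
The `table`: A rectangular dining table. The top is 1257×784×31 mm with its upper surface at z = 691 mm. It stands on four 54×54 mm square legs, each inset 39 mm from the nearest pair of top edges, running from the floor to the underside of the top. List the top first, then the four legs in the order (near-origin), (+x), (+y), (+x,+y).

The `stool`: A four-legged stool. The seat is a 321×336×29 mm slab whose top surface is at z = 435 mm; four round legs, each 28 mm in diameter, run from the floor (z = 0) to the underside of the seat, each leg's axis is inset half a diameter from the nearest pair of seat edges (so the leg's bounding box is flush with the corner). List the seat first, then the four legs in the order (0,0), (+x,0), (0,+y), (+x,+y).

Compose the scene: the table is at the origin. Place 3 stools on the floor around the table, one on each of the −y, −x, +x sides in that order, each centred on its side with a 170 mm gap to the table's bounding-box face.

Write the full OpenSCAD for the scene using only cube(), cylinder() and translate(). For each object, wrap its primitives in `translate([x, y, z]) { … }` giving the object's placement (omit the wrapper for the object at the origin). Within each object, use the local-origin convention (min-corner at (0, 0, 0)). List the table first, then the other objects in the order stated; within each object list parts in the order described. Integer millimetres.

translate([0, 0, 660]) cube([1257, 784, 31]);
translate([39, 39, 0]) cube([54, 54, 660]);
translate([1164, 39, 0]) cube([54, 54, 660]);
translate([39, 691, 0]) cube([54, 54, 660]);
translate([1164, 691, 0]) cube([54, 54, 660]);
translate([468, -506, 0]) {
  translate([0, 0, 406]) cube([321, 336, 29]);
  translate([14, 14, 0]) cylinder(h = 406, r = 14);
  translate([307, 14, 0]) cylinder(h = 406, r = 14);
  translate([14, 322, 0]) cylinder(h = 406, r = 14);
  translate([307, 322, 0]) cylinder(h = 406, r = 14);
}
translate([-491, 224, 0]) {
  translate([0, 0, 406]) cube([321, 336, 29]);
  translate([14, 14, 0]) cylinder(h = 406, r = 14);
  translate([307, 14, 0]) cylinder(h = 406, r = 14);
  translate([14, 322, 0]) cylinder(h = 406, r = 14);
  translate([307, 322, 0]) cylinder(h = 406, r = 14);
}
translate([1427, 224, 0]) {
  translate([0, 0, 406]) cube([321, 336, 29]);
  translate([14, 14, 0]) cylinder(h = 406, r = 14);
  translate([307, 14, 0]) cylinder(h = 406, r = 14);
  translate([14, 322, 0]) cylinder(h = 406, r = 14);
  translate([307, 322, 0]) cylinder(h = 406, r = 14);
}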